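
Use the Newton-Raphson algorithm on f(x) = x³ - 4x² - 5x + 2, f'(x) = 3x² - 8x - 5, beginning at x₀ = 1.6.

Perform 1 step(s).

f(x) = x³ - 4x² - 5x + 2
f'(x) = 3x² - 8x - 5
x₀ = 1.6

Newton-Raphson formula: x_{n+1} = x_n - f(x_n)/f'(x_n)

Iteration 1:
  f(1.600000) = -12.144000
  f'(1.600000) = -10.120000
  x_1 = 1.600000 - (-12.144000)/(-10.120000) = 0.400000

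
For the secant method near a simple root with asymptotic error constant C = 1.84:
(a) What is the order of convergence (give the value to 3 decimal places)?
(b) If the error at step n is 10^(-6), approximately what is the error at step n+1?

(a) Secant method has superlinear convergence with order φ = (1+√5)/2 ≈ 1.618.
    This means |e_{n+1}| ≈ C|e_n|^1.618.

(b) With |e_n| = 10^(-6) and C = 1.84:
    |e_{n+1}| ≈ 1.84 × (10^(-6))^1.618 = 1.84 × 10^(-9.71)

(a) ≈ 1.618 (golden ratio); (b) |e_{n+1}| ≈ 3.603e-10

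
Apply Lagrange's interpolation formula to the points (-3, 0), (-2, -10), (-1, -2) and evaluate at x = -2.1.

Lagrange interpolation formula:
P(x) = Σ yᵢ × Lᵢ(x)
where Lᵢ(x) = Π_{j≠i} (x - xⱼ)/(xᵢ - xⱼ)

L_0(-2.1) = (-2.1 - (-2))/(-3 - (-2)) × (-2.1 - (-1))/(-3 - (-1)) = 0.055000
L_1(-2.1) = (-2.1 - (-3))/(-2 - (-3)) × (-2.1 - (-1))/(-2 - (-1)) = 0.990000
L_2(-2.1) = (-2.1 - (-3))/(-1 - (-3)) × (-2.1 - (-2))/(-1 - (-2)) = -0.045000

P(-2.1) = 0×L_0(-2.1) + (-10)×L_1(-2.1) + (-2)×L_2(-2.1)
P(-2.1) = -9.810000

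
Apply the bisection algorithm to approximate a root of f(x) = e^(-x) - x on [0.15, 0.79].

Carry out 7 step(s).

f(x) = e^(-x) - x
Initial interval: [0.15, 0.79]

Iteration 1:
  c_1 = (0.150000 + 0.790000)/2 = 0.470000
  f(c_1) = f(0.470000) = 0.155002
  f(a) × f(c) ≥ 0, new interval: [0.470000, 0.790000]
Iteration 2:
  c_2 = (0.470000 + 0.790000)/2 = 0.630000
  f(c_2) = f(0.630000) = -0.097408
  f(a) × f(c) < 0, new interval: [0.470000, 0.630000]
Iteration 3:
  c_3 = (0.470000 + 0.630000)/2 = 0.550000
  f(c_3) = f(0.550000) = 0.026950
  f(a) × f(c) ≥ 0, new interval: [0.550000, 0.630000]
Iteration 4:
  c_4 = (0.550000 + 0.630000)/2 = 0.590000
  f(c_4) = f(0.590000) = -0.035673
  f(a) × f(c) < 0, new interval: [0.550000, 0.590000]
Iteration 5:
  c_5 = (0.550000 + 0.590000)/2 = 0.570000
  f(c_5) = f(0.570000) = -0.004475
  f(a) × f(c) < 0, new interval: [0.550000, 0.570000]
Iteration 6:
  c_6 = (0.550000 + 0.570000)/2 = 0.560000
  f(c_6) = f(0.560000) = 0.011209
  f(a) × f(c) ≥ 0, new interval: [0.560000, 0.570000]
Iteration 7:
  c_7 = (0.560000 + 0.570000)/2 = 0.565000
  f(c_7) = f(0.565000) = 0.003360
  f(a) × f(c) ≥ 0, new interval: [0.565000, 0.570000]

After 7 iteration(s), the approximation is c_7 = 0.565000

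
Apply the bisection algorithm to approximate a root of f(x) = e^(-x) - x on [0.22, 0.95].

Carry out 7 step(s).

f(x) = e^(-x) - x
Initial interval: [0.22, 0.95]

Iteration 1:
  c_1 = (0.220000 + 0.950000)/2 = 0.585000
  f(c_1) = f(0.585000) = -0.027894
  f(a) × f(c) < 0, new interval: [0.220000, 0.585000]
Iteration 2:
  c_2 = (0.220000 + 0.585000)/2 = 0.402500
  f(c_2) = f(0.402500) = 0.266146
  f(a) × f(c) ≥ 0, new interval: [0.402500, 0.585000]
Iteration 3:
  c_3 = (0.402500 + 0.585000)/2 = 0.493750
  f(c_3) = f(0.493750) = 0.116583
  f(a) × f(c) ≥ 0, new interval: [0.493750, 0.585000]
Iteration 4:
  c_4 = (0.493750 + 0.585000)/2 = 0.539375
  f(c_4) = f(0.539375) = 0.043738
  f(a) × f(c) ≥ 0, new interval: [0.539375, 0.585000]
Iteration 5:
  c_5 = (0.539375 + 0.585000)/2 = 0.562187
  f(c_5) = f(0.562187) = 0.007773
  f(a) × f(c) ≥ 0, new interval: [0.562187, 0.585000]
Iteration 6:
  c_6 = (0.562187 + 0.585000)/2 = 0.573594
  f(c_6) = f(0.573594) = -0.010097
  f(a) × f(c) < 0, new interval: [0.562187, 0.573594]
Iteration 7:
  c_7 = (0.562187 + 0.573594)/2 = 0.567891
  f(c_7) = f(0.567891) = -0.001171
  f(a) × f(c) < 0, new interval: [0.562187, 0.567891]

After 7 iteration(s), the approximation is c_7 = 0.567891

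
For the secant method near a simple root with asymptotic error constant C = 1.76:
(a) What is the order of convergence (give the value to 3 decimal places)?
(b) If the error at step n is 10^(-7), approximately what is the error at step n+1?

(a) Secant method has superlinear convergence with order φ = (1+√5)/2 ≈ 1.618.
    This means |e_{n+1}| ≈ C|e_n|^1.618.

(b) With |e_n| = 10^(-7) and C = 1.76:
    |e_{n+1}| ≈ 1.76 × (10^(-7))^1.618 = 1.76 × 10^(-11.33)

(a) ≈ 1.618 (golden ratio); (b) |e_{n+1}| ≈ 8.304e-12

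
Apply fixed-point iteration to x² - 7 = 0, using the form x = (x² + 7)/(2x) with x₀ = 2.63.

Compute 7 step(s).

Equation: x² - 7 = 0
Fixed-point form: x = (x² + 7)/(2x)
x₀ = 2.63

x_1 = g(2.630000) = 2.645798
x_2 = g(2.645798) = 2.645751
x_3 = g(2.645751) = 2.645751
x_4 = g(2.645751) = 2.645751
x_5 = g(2.645751) = 2.645751
x_6 = g(2.645751) = 2.645751
x_7 = g(2.645751) = 2.645751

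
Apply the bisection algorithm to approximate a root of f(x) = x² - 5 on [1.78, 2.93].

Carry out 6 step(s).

f(x) = x² - 5
Initial interval: [1.78, 2.93]

Iteration 1:
  c_1 = (1.780000 + 2.930000)/2 = 2.355000
  f(c_1) = f(2.355000) = 0.546025
  f(a) × f(c) < 0, new interval: [1.780000, 2.355000]
Iteration 2:
  c_2 = (1.780000 + 2.355000)/2 = 2.067500
  f(c_2) = f(2.067500) = -0.725444
  f(a) × f(c) ≥ 0, new interval: [2.067500, 2.355000]
Iteration 3:
  c_3 = (2.067500 + 2.355000)/2 = 2.211250
  f(c_3) = f(2.211250) = -0.110373
  f(a) × f(c) ≥ 0, new interval: [2.211250, 2.355000]
Iteration 4:
  c_4 = (2.211250 + 2.355000)/2 = 2.283125
  f(c_4) = f(2.283125) = 0.212660
  f(a) × f(c) < 0, new interval: [2.211250, 2.283125]
Iteration 5:
  c_5 = (2.211250 + 2.283125)/2 = 2.247187
  f(c_5) = f(2.247187) = 0.049852
  f(a) × f(c) < 0, new interval: [2.211250, 2.247187]
Iteration 6:
  c_6 = (2.211250 + 2.247187)/2 = 2.229219
  f(c_6) = f(2.229219) = -0.030584
  f(a) × f(c) ≥ 0, new interval: [2.229219, 2.247187]

After 6 iteration(s), the approximation is c_6 = 2.229219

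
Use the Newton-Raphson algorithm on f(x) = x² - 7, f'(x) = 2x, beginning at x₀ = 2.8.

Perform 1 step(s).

f(x) = x² - 7
f'(x) = 2x
x₀ = 2.8

Newton-Raphson formula: x_{n+1} = x_n - f(x_n)/f'(x_n)

Iteration 1:
  f(2.800000) = 0.840000
  f'(2.800000) = 5.600000
  x_1 = 2.800000 - 0.840000/5.600000 = 2.650000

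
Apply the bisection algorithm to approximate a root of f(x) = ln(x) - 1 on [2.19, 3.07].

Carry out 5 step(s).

f(x) = ln(x) - 1
Initial interval: [2.19, 3.07]

Iteration 1:
  c_1 = (2.190000 + 3.070000)/2 = 2.630000
  f(c_1) = f(2.630000) = -0.033016
  f(a) × f(c) ≥ 0, new interval: [2.630000, 3.070000]
Iteration 2:
  c_2 = (2.630000 + 3.070000)/2 = 2.850000
  f(c_2) = f(2.850000) = 0.047319
  f(a) × f(c) < 0, new interval: [2.630000, 2.850000]
Iteration 3:
  c_3 = (2.630000 + 2.850000)/2 = 2.740000
  f(c_3) = f(2.740000) = 0.007958
  f(a) × f(c) < 0, new interval: [2.630000, 2.740000]
Iteration 4:
  c_4 = (2.630000 + 2.740000)/2 = 2.685000
  f(c_4) = f(2.685000) = -0.012319
  f(a) × f(c) ≥ 0, new interval: [2.685000, 2.740000]
Iteration 5:
  c_5 = (2.685000 + 2.740000)/2 = 2.712500
  f(c_5) = f(2.712500) = -0.002129
  f(a) × f(c) ≥ 0, new interval: [2.712500, 2.740000]

After 5 iteration(s), the approximation is c_5 = 2.712500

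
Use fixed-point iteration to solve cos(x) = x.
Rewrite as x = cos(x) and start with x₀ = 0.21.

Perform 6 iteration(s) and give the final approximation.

Equation: cos(x) = x
Fixed-point form: x = cos(x)
x₀ = 0.21

x_1 = g(0.210000) = 0.978031
x_2 = g(0.978031) = 0.558657
x_3 = g(0.558657) = 0.847968
x_4 = g(0.847968) = 0.661509
x_5 = g(0.661509) = 0.789066
x_6 = g(0.789066) = 0.704508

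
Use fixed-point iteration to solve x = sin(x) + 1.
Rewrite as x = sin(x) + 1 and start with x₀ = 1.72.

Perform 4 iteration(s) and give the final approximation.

Equation: x = sin(x) + 1
Fixed-point form: x = sin(x) + 1
x₀ = 1.72

x_1 = g(1.720000) = 1.988890
x_2 = g(1.988890) = 1.913865
x_3 = g(1.913865) = 1.941727
x_4 = g(1.941727) = 1.931990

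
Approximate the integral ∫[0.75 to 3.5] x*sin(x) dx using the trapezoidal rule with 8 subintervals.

f(x) = x*sin(x)
a = 0.75, b = 3.5, n = 8
h = (b - a)/n = 0.343750

Trapezoidal rule: (h/2)[f(x₀) + 2f(x₁) + 2f(x₂) + ... + f(xₙ)]

x_0 = 0.7500, f(x_0) = 0.511229, coefficient = 1
x_1 = 1.0938, f(x_1) = 0.971638, coefficient = 2
x_2 = 1.4375, f(x_2) = 1.424748, coefficient = 2
x_3 = 1.7812, f(x_3) = 1.741949, coefficient = 2
x_4 = 2.1250, f(x_4) = 1.806930, coefficient = 2
x_5 = 2.4688, f(x_5) = 1.538554, coefficient = 2
x_6 = 2.8125, f(x_6) = 0.908956, coefficient = 2
x_7 = 3.1562, f(x_7) = -0.046261, coefficient = 2
x_8 = 3.5000, f(x_8) = -1.227741, coefficient = 1

I ≈ (0.343750/2) × 15.976517 = 2.745964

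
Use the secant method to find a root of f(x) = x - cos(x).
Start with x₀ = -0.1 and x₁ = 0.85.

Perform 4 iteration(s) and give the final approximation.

f(x) = x - cos(x)
x₀ = -0.1, x₁ = 0.85

Secant formula: x_{n+1} = x_n - f(x_n)(x_n - x_{n-1})/(f(x_n) - f(x_{n-1}))

Iteration 1:
  f(-0.100000) = -1.095004
  f(0.850000) = 0.190017
  x_2 = 0.850000 - 0.190017×(0.850000 - (-0.100000))/(0.190017 - (-1.095004))
       = 0.709523
Iteration 2:
  f(0.850000) = 0.190017
  f(0.709523) = -0.049150
  x_3 = 0.709523 - (-0.049150)×(0.709523 - 0.850000)/(-0.049150 - 0.190017)
       = 0.738392
Iteration 3:
  f(0.709523) = -0.049150
  f(0.738392) = -0.001161
  x_4 = 0.738392 - (-0.001161)×(0.738392 - 0.709523)/(-0.001161 - (-0.049150))
       = 0.739090
Iteration 4:
  f(0.738392) = -0.001161
  f(0.739090) = 0.000008
  x_5 = 0.739090 - 0.000008×(0.739090 - 0.738392)/(0.000008 - (-0.001161))
       = 0.739085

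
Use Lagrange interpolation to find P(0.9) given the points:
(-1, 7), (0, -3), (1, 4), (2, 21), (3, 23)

Lagrange interpolation formula:
P(x) = Σ yᵢ × Lᵢ(x)
where Lᵢ(x) = Π_{j≠i} (x - xⱼ)/(xᵢ - xⱼ)

L_0(0.9) = (0.9 - 0)/(-1 - 0) × (0.9 - 1)/(-1 - 1) × (0.9 - 2)/(-1 - 2) × (0.9 - 3)/(-1 - 3) = -0.008662
L_1(0.9) = (0.9 - (-1))/(0 - (-1)) × (0.9 - 1)/(0 - 1) × (0.9 - 2)/(0 - 2) × (0.9 - 3)/(0 - 3) = 0.073150
L_2(0.9) = (0.9 - (-1))/(1 - (-1)) × (0.9 - 0)/(1 - 0) × (0.9 - 2)/(1 - 2) × (0.9 - 3)/(1 - 3) = 0.987525
L_3(0.9) = (0.9 - (-1))/(2 - (-1)) × (0.9 - 0)/(2 - 0) × (0.9 - 1)/(2 - 1) × (0.9 - 3)/(2 - 3) = -0.059850
L_4(0.9) = (0.9 - (-1))/(3 - (-1)) × (0.9 - 0)/(3 - 0) × (0.9 - 1)/(3 - 1) × (0.9 - 2)/(3 - 2) = 0.007837

P(0.9) = 7×L_0(0.9) + (-3)×L_1(0.9) + 4×L_2(0.9) + 21×L_3(0.9) + 23×L_4(0.9)
P(0.9) = 2.593425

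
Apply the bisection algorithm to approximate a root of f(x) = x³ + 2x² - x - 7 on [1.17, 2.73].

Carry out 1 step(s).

f(x) = x³ + 2x² - x - 7
Initial interval: [1.17, 2.73]

Iteration 1:
  c_1 = (1.170000 + 2.730000)/2 = 1.950000
  f(c_1) = f(1.950000) = 6.069875
  f(a) × f(c) < 0, new interval: [1.170000, 1.950000]

After 1 iteration(s), the approximation is c_1 = 1.950000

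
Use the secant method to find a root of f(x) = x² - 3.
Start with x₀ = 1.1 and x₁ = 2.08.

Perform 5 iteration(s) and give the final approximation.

f(x) = x² - 3
x₀ = 1.1, x₁ = 2.08

Secant formula: x_{n+1} = x_n - f(x_n)(x_n - x_{n-1})/(f(x_n) - f(x_{n-1}))

Iteration 1:
  f(1.100000) = -1.790000
  f(2.080000) = 1.326400
  x_2 = 2.080000 - 1.326400×(2.080000 - 1.100000)/(1.326400 - (-1.790000))
       = 1.662893
Iteration 2:
  f(2.080000) = 1.326400
  f(1.662893) = -0.234787
  x_3 = 1.662893 - (-0.234787)×(1.662893 - 2.080000)/(-0.234787 - 1.326400)
       = 1.725622
Iteration 3:
  f(1.662893) = -0.234787
  f(1.725622) = -0.022230
  x_4 = 1.725622 - (-0.022230)×(1.725622 - 1.662893)/(-0.022230 - (-0.234787))
       = 1.732182
Iteration 4:
  f(1.725622) = -0.022230
  f(1.732182) = 0.000455
  x_5 = 1.732182 - 0.000455×(1.732182 - 1.725622)/(0.000455 - (-0.022230))
       = 1.732051
Iteration 5:
  f(1.732182) = 0.000455
  f(1.732051) = -0.000001
  x_6 = 1.732051 - (-0.000001)×(1.732051 - 1.732182)/(-0.000001 - 0.000455)
       = 1.732051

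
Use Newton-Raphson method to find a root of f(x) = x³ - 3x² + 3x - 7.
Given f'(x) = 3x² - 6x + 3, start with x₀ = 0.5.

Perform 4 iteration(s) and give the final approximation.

f(x) = x³ - 3x² + 3x - 7
f'(x) = 3x² - 6x + 3
x₀ = 0.5

Newton-Raphson formula: x_{n+1} = x_n - f(x_n)/f'(x_n)

Iteration 1:
  f(0.500000) = -6.125000
  f'(0.500000) = 0.750000
  x_1 = 0.500000 - (-6.125000)/0.750000 = 8.666667
Iteration 2:
  f(8.666667) = 444.629630
  f'(8.666667) = 176.333333
  x_2 = 8.666667 - 444.629630/176.333333 = 6.145138
Iteration 3:
  f(6.145138) = 130.204349
  f'(6.145138) = 79.417322
  x_3 = 6.145138 - 130.204349/79.417322 = 4.505642
Iteration 4:
  f(4.505642) = 37.082677
  f'(4.505642) = 36.868577
  x_4 = 4.505642 - 37.082677/36.868577 = 3.499835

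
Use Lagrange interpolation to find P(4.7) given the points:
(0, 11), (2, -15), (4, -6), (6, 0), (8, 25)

Lagrange interpolation formula:
P(x) = Σ yᵢ × Lᵢ(x)
where Lᵢ(x) = Π_{j≠i} (x - xⱼ)/(xᵢ - xⱼ)

L_0(4.7) = (4.7 - 2)/(0 - 2) × (4.7 - 4)/(0 - 4) × (4.7 - 6)/(0 - 6) × (4.7 - 8)/(0 - 8) = 0.021115
L_1(4.7) = (4.7 - 0)/(2 - 0) × (4.7 - 4)/(2 - 4) × (4.7 - 6)/(2 - 6) × (4.7 - 8)/(2 - 8) = -0.147022
L_2(4.7) = (4.7 - 0)/(4 - 0) × (4.7 - 2)/(4 - 2) × (4.7 - 6)/(4 - 6) × (4.7 - 8)/(4 - 8) = 0.850627
L_3(4.7) = (4.7 - 0)/(6 - 0) × (4.7 - 2)/(6 - 2) × (4.7 - 4)/(6 - 4) × (4.7 - 8)/(6 - 8) = 0.305353
L_4(4.7) = (4.7 - 0)/(8 - 0) × (4.7 - 2)/(8 - 2) × (4.7 - 4)/(8 - 4) × (4.7 - 6)/(8 - 6) = -0.030073

P(4.7) = 11×L_0(4.7) + (-15)×L_1(4.7) + (-6)×L_2(4.7) + 0×L_3(4.7) + 25×L_4(4.7)
P(4.7) = -3.417984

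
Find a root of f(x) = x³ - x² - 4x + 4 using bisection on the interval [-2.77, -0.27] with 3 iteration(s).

f(x) = x³ - x² - 4x + 4
Initial interval: [-2.77, -0.27]

Iteration 1:
  c_1 = (-2.770000 + (-0.270000))/2 = -1.520000
  f(c_1) = f(-1.520000) = 4.257792
  f(a) × f(c) < 0, new interval: [-2.770000, -1.520000]
Iteration 2:
  c_2 = (-2.770000 + (-1.520000))/2 = -2.145000
  f(c_2) = f(-2.145000) = -1.890224
  f(a) × f(c) ≥ 0, new interval: [-2.145000, -1.520000]
Iteration 3:
  c_3 = (-2.145000 + (-1.520000))/2 = -1.832500
  f(c_3) = f(-1.832500) = 1.818306
  f(a) × f(c) < 0, new interval: [-2.145000, -1.832500]

After 3 iteration(s), the approximation is c_3 = -1.832500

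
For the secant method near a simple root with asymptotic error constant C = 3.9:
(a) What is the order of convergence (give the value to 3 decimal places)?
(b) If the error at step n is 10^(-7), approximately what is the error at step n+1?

(a) Secant method has superlinear convergence with order φ = (1+√5)/2 ≈ 1.618.
    This means |e_{n+1}| ≈ C|e_n|^1.618.

(b) With |e_n| = 10^(-7) and C = 3.9:
    |e_{n+1}| ≈ 3.9 × (10^(-7))^1.618 = 3.9 × 10^(-11.33)

(a) ≈ 1.618 (golden ratio); (b) |e_{n+1}| ≈ 1.840e-11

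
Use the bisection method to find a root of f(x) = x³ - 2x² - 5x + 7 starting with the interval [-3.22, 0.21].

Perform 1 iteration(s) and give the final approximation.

f(x) = x³ - 2x² - 5x + 7
Initial interval: [-3.22, 0.21]

Iteration 1:
  c_1 = (-3.220000 + 0.210000)/2 = -1.505000
  f(c_1) = f(-1.505000) = 6.586087
  f(a) × f(c) < 0, new interval: [-3.220000, -1.505000]

After 1 iteration(s), the approximation is c_1 = -1.505000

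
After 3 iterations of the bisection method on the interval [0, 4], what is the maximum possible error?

Bisection error bound: |error| ≤ (b-a)/2^n
|error| ≤ (4 - 0)/2^3 = 4/2^3
|error| ≤ 0.5000000000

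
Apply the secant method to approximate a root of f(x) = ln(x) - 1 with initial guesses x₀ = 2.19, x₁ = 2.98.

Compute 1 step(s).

f(x) = ln(x) - 1
x₀ = 2.19, x₁ = 2.98

Secant formula: x_{n+1} = x_n - f(x_n)(x_n - x_{n-1})/(f(x_n) - f(x_{n-1}))

Iteration 1:
  f(2.190000) = -0.216098
  f(2.980000) = 0.091923
  x_2 = 2.980000 - 0.091923×(2.980000 - 2.190000)/(0.091923 - (-0.216098))
       = 2.744239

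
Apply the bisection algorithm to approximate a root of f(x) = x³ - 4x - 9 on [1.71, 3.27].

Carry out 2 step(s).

f(x) = x³ - 4x - 9
Initial interval: [1.71, 3.27]

Iteration 1:
  c_1 = (1.710000 + 3.270000)/2 = 2.490000
  f(c_1) = f(2.490000) = -3.521751
  f(a) × f(c) ≥ 0, new interval: [2.490000, 3.270000]
Iteration 2:
  c_2 = (2.490000 + 3.270000)/2 = 2.880000
  f(c_2) = f(2.880000) = 3.367872
  f(a) × f(c) < 0, new interval: [2.490000, 2.880000]

After 2 iteration(s), the approximation is c_2 = 2.880000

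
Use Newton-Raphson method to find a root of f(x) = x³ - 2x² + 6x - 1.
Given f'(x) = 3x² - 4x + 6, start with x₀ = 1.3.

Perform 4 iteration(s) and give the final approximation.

f(x) = x³ - 2x² + 6x - 1
f'(x) = 3x² - 4x + 6
x₀ = 1.3

Newton-Raphson formula: x_{n+1} = x_n - f(x_n)/f'(x_n)

Iteration 1:
  f(1.300000) = 5.617000
  f'(1.300000) = 5.870000
  x_1 = 1.300000 - 5.617000/5.870000 = 0.343101
Iteration 2:
  f(0.343101) = 0.863556
  f'(0.343101) = 4.980752
  x_2 = 0.343101 - 0.863556/4.980752 = 0.169722
Iteration 3:
  f(0.169722) = -0.034391
  f'(0.169722) = 5.407529
  x_3 = 0.169722 - (-0.034391)/5.407529 = 0.176082
Iteration 4:
  f(0.176082) = -0.000060
  f'(0.176082) = 5.388688
  x_4 = 0.176082 - (-0.000060)/5.388688 = 0.176093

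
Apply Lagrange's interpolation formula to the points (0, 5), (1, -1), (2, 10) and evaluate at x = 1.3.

Lagrange interpolation formula:
P(x) = Σ yᵢ × Lᵢ(x)
where Lᵢ(x) = Π_{j≠i} (x - xⱼ)/(xᵢ - xⱼ)

L_0(1.3) = (1.3 - 1)/(0 - 1) × (1.3 - 2)/(0 - 2) = -0.105000
L_1(1.3) = (1.3 - 0)/(1 - 0) × (1.3 - 2)/(1 - 2) = 0.910000
L_2(1.3) = (1.3 - 0)/(2 - 0) × (1.3 - 1)/(2 - 1) = 0.195000

P(1.3) = 5×L_0(1.3) + (-1)×L_1(1.3) + 10×L_2(1.3)
P(1.3) = 0.515000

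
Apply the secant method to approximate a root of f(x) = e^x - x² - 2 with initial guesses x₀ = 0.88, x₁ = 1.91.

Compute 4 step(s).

f(x) = e^x - x² - 2
x₀ = 0.88, x₁ = 1.91

Secant formula: x_{n+1} = x_n - f(x_n)(x_n - x_{n-1})/(f(x_n) - f(x_{n-1}))

Iteration 1:
  f(0.880000) = -0.363500
  f(1.910000) = 1.104989
  x_2 = 1.910000 - 1.104989×(1.910000 - 0.880000)/(1.104989 - (-0.363500))
       = 1.134960
Iteration 2:
  f(1.910000) = 1.104989
  f(1.134960) = -0.177085
  x_3 = 1.134960 - (-0.177085)×(1.134960 - 1.910000)/(-0.177085 - 1.104989)
       = 1.242011
Iteration 3:
  f(1.134960) = -0.177085
  f(1.242011) = -0.080021
  x_4 = 1.242011 - (-0.080021)×(1.242011 - 1.134960)/(-0.080021 - (-0.177085))
       = 1.330267
Iteration 4:
  f(1.242011) = -0.080021
  f(1.330267) = 0.012442
  x_5 = 1.330267 - 0.012442×(1.330267 - 1.242011)/(0.012442 - (-0.080021))
       = 1.318391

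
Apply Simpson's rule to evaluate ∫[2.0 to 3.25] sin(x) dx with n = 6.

f(x) = sin(x)
a = 2.0, b = 3.25, n = 6
h = (b - a)/n = 0.208333

Simpson's rule: (h/3)[f(x₀) + 4f(x₁) + 2f(x₂) + ... + f(xₙ)]

x_0 = 2.0000, f(x_0) = 0.909297, coefficient = 1
x_1 = 2.2083, f(x_1) = 0.803564, coefficient = 4
x_2 = 2.4167, f(x_2) = 0.663080, coefficient = 2
x_3 = 2.6250, f(x_3) = 0.493920, coefficient = 4
x_4 = 2.8333, f(x_4) = 0.303400, coefficient = 2
x_5 = 3.0417, f(x_5) = 0.099760, coefficient = 4
x_6 = 3.2500, f(x_6) = -0.108195, coefficient = 1

I ≈ (0.208333/3) × 8.323040 = 0.577989
Exact value: 0.577983
Error: 0.000006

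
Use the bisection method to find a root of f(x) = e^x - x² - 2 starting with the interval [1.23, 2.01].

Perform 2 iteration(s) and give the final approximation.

f(x) = e^x - x² - 2
Initial interval: [1.23, 2.01]

Iteration 1:
  c_1 = (1.230000 + 2.010000)/2 = 1.620000
  f(c_1) = f(1.620000) = 0.428690
  f(a) × f(c) < 0, new interval: [1.230000, 1.620000]
Iteration 2:
  c_2 = (1.230000 + 1.620000)/2 = 1.425000
  f(c_2) = f(1.425000) = 0.127233
  f(a) × f(c) < 0, new interval: [1.230000, 1.425000]

After 2 iteration(s), the approximation is c_2 = 1.425000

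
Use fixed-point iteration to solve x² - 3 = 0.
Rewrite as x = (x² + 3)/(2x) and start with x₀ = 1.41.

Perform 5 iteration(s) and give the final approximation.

Equation: x² - 3 = 0
Fixed-point form: x = (x² + 3)/(2x)
x₀ = 1.41

x_1 = g(1.410000) = 1.768830
x_2 = g(1.768830) = 1.732433
x_3 = g(1.732433) = 1.732051
x_4 = g(1.732051) = 1.732051
x_5 = g(1.732051) = 1.732051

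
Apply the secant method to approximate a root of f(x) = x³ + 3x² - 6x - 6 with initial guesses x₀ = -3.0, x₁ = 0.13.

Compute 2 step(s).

f(x) = x³ + 3x² - 6x - 6
x₀ = -3.0, x₁ = 0.13

Secant formula: x_{n+1} = x_n - f(x_n)(x_n - x_{n-1})/(f(x_n) - f(x_{n-1}))

Iteration 1:
  f(-3.000000) = 12.000000
  f(0.130000) = -6.727103
  x_2 = 0.130000 - (-6.727103)×(0.130000 - (-3.000000))/(-6.727103 - 12.000000)
       = -0.994351
Iteration 2:
  f(0.130000) = -6.727103
  f(-0.994351) = 1.949157
  x_3 = -0.994351 - 1.949157×(-0.994351 - 0.130000)/(1.949157 - (-6.727103))
       = -0.741761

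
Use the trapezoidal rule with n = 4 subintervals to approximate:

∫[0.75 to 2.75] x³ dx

f(x) = x³
a = 0.75, b = 2.75, n = 4
h = (b - a)/n = 0.500000

Trapezoidal rule: (h/2)[f(x₀) + 2f(x₁) + 2f(x₂) + ... + f(xₙ)]

x_0 = 0.7500, f(x_0) = 0.421875, coefficient = 1
x_1 = 1.2500, f(x_1) = 1.953125, coefficient = 2
x_2 = 1.7500, f(x_2) = 5.359375, coefficient = 2
x_3 = 2.2500, f(x_3) = 11.390625, coefficient = 2
x_4 = 2.7500, f(x_4) = 20.796875, coefficient = 1

I ≈ (0.500000/2) × 58.625000 = 14.656250
Exact value: 14.218750
Error: 0.437500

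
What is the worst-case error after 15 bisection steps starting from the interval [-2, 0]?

Bisection error bound: |error| ≤ (b-a)/2^n
|error| ≤ (0 - (-2))/2^15 = 2/2^15
|error| ≤ 0.0000610352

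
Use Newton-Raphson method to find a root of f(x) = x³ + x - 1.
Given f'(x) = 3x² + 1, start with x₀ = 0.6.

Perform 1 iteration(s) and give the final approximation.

f(x) = x³ + x - 1
f'(x) = 3x² + 1
x₀ = 0.6

Newton-Raphson formula: x_{n+1} = x_n - f(x_n)/f'(x_n)

Iteration 1:
  f(0.600000) = -0.184000
  f'(0.600000) = 2.080000
  x_1 = 0.600000 - (-0.184000)/2.080000 = 0.688462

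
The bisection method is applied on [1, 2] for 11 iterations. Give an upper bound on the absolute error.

Bisection error bound: |error| ≤ (b-a)/2^n
|error| ≤ (2 - 1)/2^11 = 1/2^11
|error| ≤ 0.0004882812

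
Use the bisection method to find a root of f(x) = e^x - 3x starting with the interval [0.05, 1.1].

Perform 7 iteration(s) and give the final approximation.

f(x) = e^x - 3x
Initial interval: [0.05, 1.1]

Iteration 1:
  c_1 = (0.050000 + 1.100000)/2 = 0.575000
  f(c_1) = f(0.575000) = 0.052131
  f(a) × f(c) ≥ 0, new interval: [0.575000, 1.100000]
Iteration 2:
  c_2 = (0.575000 + 1.100000)/2 = 0.837500
  f(c_2) = f(0.837500) = -0.201917
  f(a) × f(c) < 0, new interval: [0.575000, 0.837500]
Iteration 3:
  c_3 = (0.575000 + 0.837500)/2 = 0.706250
  f(c_3) = f(0.706250) = -0.092372
  f(a) × f(c) < 0, new interval: [0.575000, 0.706250]
Iteration 4:
  c_4 = (0.575000 + 0.706250)/2 = 0.640625
  f(c_4) = f(0.640625) = -0.024208
  f(a) × f(c) < 0, new interval: [0.575000, 0.640625]
Iteration 5:
  c_5 = (0.575000 + 0.640625)/2 = 0.607813
  f(c_5) = f(0.607813) = 0.012972
  f(a) × f(c) ≥ 0, new interval: [0.607813, 0.640625]
Iteration 6:
  c_6 = (0.607813 + 0.640625)/2 = 0.624219
  f(c_6) = f(0.624219) = -0.005869
  f(a) × f(c) < 0, new interval: [0.607813, 0.624219]
Iteration 7:
  c_7 = (0.607813 + 0.624219)/2 = 0.616016
  f(c_7) = f(0.616016) = 0.003489
  f(a) × f(c) ≥ 0, new interval: [0.616016, 0.624219]

After 7 iteration(s), the approximation is c_7 = 0.616016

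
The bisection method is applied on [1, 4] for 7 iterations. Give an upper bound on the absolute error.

Bisection error bound: |error| ≤ (b-a)/2^n
|error| ≤ (4 - 1)/2^7 = 3/2^7
|error| ≤ 0.0234375000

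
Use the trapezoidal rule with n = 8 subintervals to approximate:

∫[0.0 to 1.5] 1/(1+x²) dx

f(x) = 1/(1+x²)
a = 0.0, b = 1.5, n = 8
h = (b - a)/n = 0.187500

Trapezoidal rule: (h/2)[f(x₀) + 2f(x₁) + 2f(x₂) + ... + f(xₙ)]

x_0 = 0.0000, f(x_0) = 1.000000, coefficient = 1
x_1 = 0.1875, f(x_1) = 0.966038, coefficient = 2
x_2 = 0.3750, f(x_2) = 0.876712, coefficient = 2
x_3 = 0.5625, f(x_3) = 0.759644, coefficient = 2
x_4 = 0.7500, f(x_4) = 0.640000, coefficient = 2
x_5 = 0.9375, f(x_5) = 0.532225, coefficient = 2
x_6 = 1.1250, f(x_6) = 0.441379, coefficient = 2
x_7 = 1.3125, f(x_7) = 0.367288, coefficient = 2
x_8 = 1.5000, f(x_8) = 0.307692, coefficient = 1

I ≈ (0.187500/2) × 10.474265 = 0.981962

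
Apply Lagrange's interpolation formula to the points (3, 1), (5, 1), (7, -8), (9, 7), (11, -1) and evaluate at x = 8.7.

Lagrange interpolation formula:
P(x) = Σ yᵢ × Lᵢ(x)
where Lᵢ(x) = Π_{j≠i} (x - xⱼ)/(xᵢ - xⱼ)

L_0(8.7) = (8.7 - 5)/(3 - 5) × (8.7 - 7)/(3 - 7) × (8.7 - 9)/(3 - 9) × (8.7 - 11)/(3 - 11) = 0.011302
L_1(8.7) = (8.7 - 3)/(5 - 3) × (8.7 - 7)/(5 - 7) × (8.7 - 9)/(5 - 9) × (8.7 - 11)/(5 - 11) = -0.069647
L_2(8.7) = (8.7 - 3)/(7 - 3) × (8.7 - 5)/(7 - 5) × (8.7 - 9)/(7 - 9) × (8.7 - 11)/(7 - 11) = 0.227377
L_3(8.7) = (8.7 - 3)/(9 - 3) × (8.7 - 5)/(9 - 5) × (8.7 - 7)/(9 - 7) × (8.7 - 11)/(9 - 11) = 0.858978
L_4(8.7) = (8.7 - 3)/(11 - 3) × (8.7 - 5)/(11 - 5) × (8.7 - 7)/(11 - 7) × (8.7 - 9)/(11 - 9) = -0.028010

P(8.7) = 1×L_0(8.7) + 1×L_1(8.7) + (-8)×L_2(8.7) + 7×L_3(8.7) + (-1)×L_4(8.7)
P(8.7) = 4.163500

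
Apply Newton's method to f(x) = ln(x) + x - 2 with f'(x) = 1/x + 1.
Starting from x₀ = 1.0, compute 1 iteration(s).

f(x) = ln(x) + x - 2
f'(x) = 1/x + 1
x₀ = 1.0

Newton-Raphson formula: x_{n+1} = x_n - f(x_n)/f'(x_n)

Iteration 1:
  f(1.000000) = -1.000000
  f'(1.000000) = 2.000000
  x_1 = 1.000000 - (-1.000000)/2.000000 = 1.500000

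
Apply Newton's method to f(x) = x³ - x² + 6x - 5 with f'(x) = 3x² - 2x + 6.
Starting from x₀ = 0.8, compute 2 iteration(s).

f(x) = x³ - x² + 6x - 5
f'(x) = 3x² - 2x + 6
x₀ = 0.8

Newton-Raphson formula: x_{n+1} = x_n - f(x_n)/f'(x_n)

Iteration 1:
  f(0.800000) = -0.328000
  f'(0.800000) = 6.320000
  x_1 = 0.800000 - (-0.328000)/6.320000 = 0.851899
Iteration 2:
  f(0.851899) = 0.003911
  f'(0.851899) = 6.473397
  x_2 = 0.851899 - 0.003911/6.473397 = 0.851295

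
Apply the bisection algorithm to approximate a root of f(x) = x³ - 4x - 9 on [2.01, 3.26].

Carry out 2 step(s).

f(x) = x³ - 4x - 9
Initial interval: [2.01, 3.26]

Iteration 1:
  c_1 = (2.010000 + 3.260000)/2 = 2.635000
  f(c_1) = f(2.635000) = -1.244602
  f(a) × f(c) ≥ 0, new interval: [2.635000, 3.260000]
Iteration 2:
  c_2 = (2.635000 + 3.260000)/2 = 2.947500
  f(c_2) = f(2.947500) = 4.817162
  f(a) × f(c) < 0, new interval: [2.635000, 2.947500]

After 2 iteration(s), the approximation is c_2 = 2.947500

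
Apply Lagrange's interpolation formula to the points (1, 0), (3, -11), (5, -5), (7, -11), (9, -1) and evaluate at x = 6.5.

Lagrange interpolation formula:
P(x) = Σ yᵢ × Lᵢ(x)
where Lᵢ(x) = Π_{j≠i} (x - xⱼ)/(xᵢ - xⱼ)

L_0(6.5) = (6.5 - 3)/(1 - 3) × (6.5 - 5)/(1 - 5) × (6.5 - 7)/(1 - 7) × (6.5 - 9)/(1 - 9) = 0.017090
L_1(6.5) = (6.5 - 1)/(3 - 1) × (6.5 - 5)/(3 - 5) × (6.5 - 7)/(3 - 7) × (6.5 - 9)/(3 - 9) = -0.107422
L_2(6.5) = (6.5 - 1)/(5 - 1) × (6.5 - 3)/(5 - 3) × (6.5 - 7)/(5 - 7) × (6.5 - 9)/(5 - 9) = 0.375977
L_3(6.5) = (6.5 - 1)/(7 - 1) × (6.5 - 3)/(7 - 3) × (6.5 - 5)/(7 - 5) × (6.5 - 9)/(7 - 9) = 0.751953
L_4(6.5) = (6.5 - 1)/(9 - 1) × (6.5 - 3)/(9 - 3) × (6.5 - 5)/(9 - 5) × (6.5 - 7)/(9 - 7) = -0.037598

P(6.5) = 0×L_0(6.5) + (-11)×L_1(6.5) + (-5)×L_2(6.5) + (-11)×L_3(6.5) + (-1)×L_4(6.5)
P(6.5) = -8.932129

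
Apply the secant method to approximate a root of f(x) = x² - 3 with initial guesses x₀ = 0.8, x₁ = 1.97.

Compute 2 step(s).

f(x) = x² - 3
x₀ = 0.8, x₁ = 1.97

Secant formula: x_{n+1} = x_n - f(x_n)(x_n - x_{n-1})/(f(x_n) - f(x_{n-1}))

Iteration 1:
  f(0.800000) = -2.360000
  f(1.970000) = 0.880900
  x_2 = 1.970000 - 0.880900×(1.970000 - 0.800000)/(0.880900 - (-2.360000))
       = 1.651986
Iteration 2:
  f(1.970000) = 0.880900
  f(1.651986) = -0.270944
  x_3 = 1.651986 - (-0.270944)×(1.651986 - 1.970000)/(-0.270944 - 0.880900)
       = 1.726791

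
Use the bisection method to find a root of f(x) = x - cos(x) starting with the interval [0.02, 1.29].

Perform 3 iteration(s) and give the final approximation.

f(x) = x - cos(x)
Initial interval: [0.02, 1.29]

Iteration 1:
  c_1 = (0.020000 + 1.290000)/2 = 0.655000
  f(c_1) = f(0.655000) = -0.138048
  f(a) × f(c) ≥ 0, new interval: [0.655000, 1.290000]
Iteration 2:
  c_2 = (0.655000 + 1.290000)/2 = 0.972500
  f(c_2) = f(0.972500) = 0.409264
  f(a) × f(c) < 0, new interval: [0.655000, 0.972500]
Iteration 3:
  c_3 = (0.655000 + 0.972500)/2 = 0.813750
  f(c_3) = f(0.813750) = 0.126972
  f(a) × f(c) < 0, new interval: [0.655000, 0.813750]

After 3 iteration(s), the approximation is c_3 = 0.813750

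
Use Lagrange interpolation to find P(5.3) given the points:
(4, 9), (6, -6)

Lagrange interpolation formula:
P(x) = Σ yᵢ × Lᵢ(x)
where Lᵢ(x) = Π_{j≠i} (x - xⱼ)/(xᵢ - xⱼ)

L_0(5.3) = (5.3 - 6)/(4 - 6) = 0.350000
L_1(5.3) = (5.3 - 4)/(6 - 4) = 0.650000

P(5.3) = 9×L_0(5.3) + (-6)×L_1(5.3)
P(5.3) = -0.750000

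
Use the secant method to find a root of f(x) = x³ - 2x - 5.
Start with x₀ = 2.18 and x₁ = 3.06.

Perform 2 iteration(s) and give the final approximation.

f(x) = x³ - 2x - 5
x₀ = 2.18, x₁ = 3.06

Secant formula: x_{n+1} = x_n - f(x_n)(x_n - x_{n-1})/(f(x_n) - f(x_{n-1}))

Iteration 1:
  f(2.180000) = 1.000232
  f(3.060000) = 17.532616
  x_2 = 3.060000 - 17.532616×(3.060000 - 2.180000)/(17.532616 - 1.000232)
       = 2.126759
Iteration 2:
  f(3.060000) = 17.532616
  f(2.126759) = 0.366031
  x_3 = 2.126759 - 0.366031×(2.126759 - 3.060000)/(0.366031 - 17.532616)
       = 2.106860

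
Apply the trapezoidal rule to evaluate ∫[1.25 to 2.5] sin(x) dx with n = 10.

f(x) = sin(x)
a = 1.25, b = 2.5, n = 10
h = (b - a)/n = 0.125000

Trapezoidal rule: (h/2)[f(x₀) + 2f(x₁) + 2f(x₂) + ... + f(xₙ)]

x_0 = 1.2500, f(x_0) = 0.948985, coefficient = 1
x_1 = 1.3750, f(x_1) = 0.980893, coefficient = 2
x_2 = 1.5000, f(x_2) = 0.997495, coefficient = 2
x_3 = 1.6250, f(x_3) = 0.998531, coefficient = 2
x_4 = 1.7500, f(x_4) = 0.983986, coefficient = 2
x_5 = 1.8750, f(x_5) = 0.954086, coefficient = 2
x_6 = 2.0000, f(x_6) = 0.909297, coefficient = 2
x_7 = 2.1250, f(x_7) = 0.850320, coefficient = 2
x_8 = 2.2500, f(x_8) = 0.778073, coefficient = 2
x_9 = 2.3750, f(x_9) = 0.693685, coefficient = 2
x_10 = 2.5000, f(x_10) = 0.598472, coefficient = 1

I ≈ (0.125000/2) × 17.840190 = 1.115012
Exact value: 1.116466
Error: 0.001454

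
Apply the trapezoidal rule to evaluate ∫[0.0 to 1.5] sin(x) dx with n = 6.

f(x) = sin(x)
a = 0.0, b = 1.5, n = 6
h = (b - a)/n = 0.250000

Trapezoidal rule: (h/2)[f(x₀) + 2f(x₁) + 2f(x₂) + ... + f(xₙ)]

x_0 = 0.0000, f(x_0) = 0.000000, coefficient = 1
x_1 = 0.2500, f(x_1) = 0.247404, coefficient = 2
x_2 = 0.5000, f(x_2) = 0.479426, coefficient = 2
x_3 = 0.7500, f(x_3) = 0.681639, coefficient = 2
x_4 = 1.0000, f(x_4) = 0.841471, coefficient = 2
x_5 = 1.2500, f(x_5) = 0.948985, coefficient = 2
x_6 = 1.5000, f(x_6) = 0.997495, coefficient = 1

I ≈ (0.250000/2) × 7.395343 = 0.924418
Exact value: 0.929263
Error: 0.004845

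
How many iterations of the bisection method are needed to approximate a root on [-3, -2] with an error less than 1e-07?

We need (b-a)/2^n ≤ 1e-07
(-2 - (-3))/2^n ≤ 1e-07
1/2^n ≤ 1e-07
2^n ≥ 10000000
n ≥ log₂(10000000) = 23.25
n ≥ 24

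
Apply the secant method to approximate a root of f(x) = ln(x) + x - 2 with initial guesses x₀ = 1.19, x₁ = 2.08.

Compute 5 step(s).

f(x) = ln(x) + x - 2
x₀ = 1.19, x₁ = 2.08

Secant formula: x_{n+1} = x_n - f(x_n)(x_n - x_{n-1})/(f(x_n) - f(x_{n-1}))

Iteration 1:
  f(1.190000) = -0.636047
  f(2.080000) = 0.812368
  x_2 = 2.080000 - 0.812368×(2.080000 - 1.190000)/(0.812368 - (-0.636047))
       = 1.580828
Iteration 2:
  f(2.080000) = 0.812368
  f(1.580828) = 0.038777
  x_3 = 1.580828 - 0.038777×(1.580828 - 2.080000)/(0.038777 - 0.812368)
       = 1.555807
Iteration 3:
  f(1.580828) = 0.038777
  f(1.555807) = -0.002199
  x_4 = 1.555807 - (-0.002199)×(1.555807 - 1.580828)/(-0.002199 - 0.038777)
       = 1.557150
Iteration 4:
  f(1.555807) = -0.002199
  f(1.557150) = 0.000006
  x_5 = 1.557150 - 0.000006×(1.557150 - 1.555807)/(0.000006 - (-0.002199))
       = 1.557146
Iteration 5:
  f(1.557150) = 0.000006
  f(1.557146) = 0.000000
  x_6 = 1.557146 - 0.000000×(1.557146 - 1.557150)/(0.000000 - 0.000006)
       = 1.557146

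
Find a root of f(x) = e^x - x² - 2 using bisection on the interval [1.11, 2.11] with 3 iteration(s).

f(x) = e^x - x² - 2
Initial interval: [1.11, 2.11]

Iteration 1:
  c_1 = (1.110000 + 2.110000)/2 = 1.610000
  f(c_1) = f(1.610000) = 0.410711
  f(a) × f(c) < 0, new interval: [1.110000, 1.610000]
Iteration 2:
  c_2 = (1.110000 + 1.610000)/2 = 1.360000
  f(c_2) = f(1.360000) = 0.046593
  f(a) × f(c) < 0, new interval: [1.110000, 1.360000]
Iteration 3:
  c_3 = (1.110000 + 1.360000)/2 = 1.235000
  f(c_3) = f(1.235000) = -0.086846
  f(a) × f(c) ≥ 0, new interval: [1.235000, 1.360000]

After 3 iteration(s), the approximation is c_3 = 1.235000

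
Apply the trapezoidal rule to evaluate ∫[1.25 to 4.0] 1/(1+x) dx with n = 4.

f(x) = 1/(1+x)
a = 1.25, b = 4.0, n = 4
h = (b - a)/n = 0.687500

Trapezoidal rule: (h/2)[f(x₀) + 2f(x₁) + 2f(x₂) + ... + f(xₙ)]

x_0 = 1.2500, f(x_0) = 0.444444, coefficient = 1
x_1 = 1.9375, f(x_1) = 0.340426, coefficient = 2
x_2 = 2.6250, f(x_2) = 0.275862, coefficient = 2
x_3 = 3.3125, f(x_3) = 0.231884, coefficient = 2
x_4 = 4.0000, f(x_4) = 0.200000, coefficient = 1

I ≈ (0.687500/2) × 2.340788 = 0.804646
Exact value: 0.798508
Error: 0.006138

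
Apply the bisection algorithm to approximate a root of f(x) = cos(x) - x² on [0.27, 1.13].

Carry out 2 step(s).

f(x) = cos(x) - x²
Initial interval: [0.27, 1.13]

Iteration 1:
  c_1 = (0.270000 + 1.130000)/2 = 0.700000
  f(c_1) = f(0.700000) = 0.274842
  f(a) × f(c) ≥ 0, new interval: [0.700000, 1.130000]
Iteration 2:
  c_2 = (0.700000 + 1.130000)/2 = 0.915000
  f(c_2) = f(0.915000) = -0.227434
  f(a) × f(c) < 0, new interval: [0.700000, 0.915000]

After 2 iteration(s), the approximation is c_2 = 0.915000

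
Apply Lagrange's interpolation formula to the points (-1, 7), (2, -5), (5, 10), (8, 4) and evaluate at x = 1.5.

Lagrange interpolation formula:
P(x) = Σ yᵢ × Lᵢ(x)
where Lᵢ(x) = Π_{j≠i} (x - xⱼ)/(xᵢ - xⱼ)

L_0(1.5) = (1.5 - 2)/(-1 - 2) × (1.5 - 5)/(-1 - 5) × (1.5 - 8)/(-1 - 8) = 0.070216
L_1(1.5) = (1.5 - (-1))/(2 - (-1)) × (1.5 - 5)/(2 - 5) × (1.5 - 8)/(2 - 8) = 1.053241
L_2(1.5) = (1.5 - (-1))/(5 - (-1)) × (1.5 - 2)/(5 - 2) × (1.5 - 8)/(5 - 8) = -0.150463
L_3(1.5) = (1.5 - (-1))/(8 - (-1)) × (1.5 - 2)/(8 - 2) × (1.5 - 5)/(8 - 5) = 0.027006

P(1.5) = 7×L_0(1.5) + (-5)×L_1(1.5) + 10×L_2(1.5) + 4×L_3(1.5)
P(1.5) = -6.171296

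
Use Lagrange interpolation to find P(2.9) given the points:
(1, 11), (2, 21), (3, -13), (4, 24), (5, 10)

Lagrange interpolation formula:
P(x) = Σ yᵢ × Lᵢ(x)
where Lᵢ(x) = Π_{j≠i} (x - xⱼ)/(xᵢ - xⱼ)

L_0(2.9) = (2.9 - 2)/(1 - 2) × (2.9 - 3)/(1 - 3) × (2.9 - 4)/(1 - 4) × (2.9 - 5)/(1 - 5) = -0.008663
L_1(2.9) = (2.9 - 1)/(2 - 1) × (2.9 - 3)/(2 - 3) × (2.9 - 4)/(2 - 4) × (2.9 - 5)/(2 - 5) = 0.073150
L_2(2.9) = (2.9 - 1)/(3 - 1) × (2.9 - 2)/(3 - 2) × (2.9 - 4)/(3 - 4) × (2.9 - 5)/(3 - 5) = 0.987525
L_3(2.9) = (2.9 - 1)/(4 - 1) × (2.9 - 2)/(4 - 2) × (2.9 - 3)/(4 - 3) × (2.9 - 5)/(4 - 5) = -0.059850
L_4(2.9) = (2.9 - 1)/(5 - 1) × (2.9 - 2)/(5 - 2) × (2.9 - 3)/(5 - 3) × (2.9 - 4)/(5 - 4) = 0.007838

P(2.9) = 11×L_0(2.9) + 21×L_1(2.9) + (-13)×L_2(2.9) + 24×L_3(2.9) + 10×L_4(2.9)
P(2.9) = -12.754987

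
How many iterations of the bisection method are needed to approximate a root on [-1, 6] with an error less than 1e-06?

We need (b-a)/2^n ≤ 1e-06
(6 - (-1))/2^n ≤ 1e-06
7/2^n ≤ 1e-06
2^n ≥ 7000000
n ≥ log₂(7000000) = 22.74
n ≥ 23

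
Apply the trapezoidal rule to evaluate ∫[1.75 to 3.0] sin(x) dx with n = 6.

f(x) = sin(x)
a = 1.75, b = 3.0, n = 6
h = (b - a)/n = 0.208333

Trapezoidal rule: (h/2)[f(x₀) + 2f(x₁) + 2f(x₂) + ... + f(xₙ)]

x_0 = 1.7500, f(x_0) = 0.983986, coefficient = 1
x_1 = 1.9583, f(x_1) = 0.925843, coefficient = 2
x_2 = 2.1667, f(x_2) = 0.827660, coefficient = 2
x_3 = 2.3750, f(x_3) = 0.693685, coefficient = 2
x_4 = 2.5833, f(x_4) = 0.529711, coefficient = 2
x_5 = 2.7917, f(x_5) = 0.342828, coefficient = 2
x_6 = 3.0000, f(x_6) = 0.141120, coefficient = 1

I ≈ (0.208333/2) × 7.764560 = 0.808808
Exact value: 0.811746
Error: 0.002938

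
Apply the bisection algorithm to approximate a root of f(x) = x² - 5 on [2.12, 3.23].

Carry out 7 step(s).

f(x) = x² - 5
Initial interval: [2.12, 3.23]

Iteration 1:
  c_1 = (2.120000 + 3.230000)/2 = 2.675000
  f(c_1) = f(2.675000) = 2.155625
  f(a) × f(c) < 0, new interval: [2.120000, 2.675000]
Iteration 2:
  c_2 = (2.120000 + 2.675000)/2 = 2.397500
  f(c_2) = f(2.397500) = 0.748006
  f(a) × f(c) < 0, new interval: [2.120000, 2.397500]
Iteration 3:
  c_3 = (2.120000 + 2.397500)/2 = 2.258750
  f(c_3) = f(2.258750) = 0.101952
  f(a) × f(c) < 0, new interval: [2.120000, 2.258750]
Iteration 4:
  c_4 = (2.120000 + 2.258750)/2 = 2.189375
  f(c_4) = f(2.189375) = -0.206637
  f(a) × f(c) ≥ 0, new interval: [2.189375, 2.258750]
Iteration 5:
  c_5 = (2.189375 + 2.258750)/2 = 2.224063
  f(c_5) = f(2.224063) = -0.053546
  f(a) × f(c) ≥ 0, new interval: [2.224063, 2.258750]
Iteration 6:
  c_6 = (2.224063 + 2.258750)/2 = 2.241406
  f(c_6) = f(2.241406) = 0.023902
  f(a) × f(c) < 0, new interval: [2.224063, 2.241406]
Iteration 7:
  c_7 = (2.224063 + 2.241406)/2 = 2.232734
  f(c_7) = f(2.232734) = -0.014897
  f(a) × f(c) ≥ 0, new interval: [2.232734, 2.241406]

After 7 iteration(s), the approximation is c_7 = 2.232734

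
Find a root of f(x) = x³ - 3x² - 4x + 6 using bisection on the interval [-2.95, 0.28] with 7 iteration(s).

f(x) = x³ - 3x² - 4x + 6
Initial interval: [-2.95, 0.28]

Iteration 1:
  c_1 = (-2.950000 + 0.280000)/2 = -1.335000
  f(c_1) = f(-1.335000) = 3.614055
  f(a) × f(c) < 0, new interval: [-2.950000, -1.335000]
Iteration 2:
  c_2 = (-2.950000 + (-1.335000))/2 = -2.142500
  f(c_2) = f(-2.142500) = -9.035650
  f(a) × f(c) ≥ 0, new interval: [-2.142500, -1.335000]
Iteration 3:
  c_3 = (-2.142500 + (-1.335000))/2 = -1.738750
  f(c_3) = f(-1.738750) = -1.371433
  f(a) × f(c) ≥ 0, new interval: [-1.738750, -1.335000]
Iteration 4:
  c_4 = (-1.738750 + (-1.335000))/2 = -1.536875
  f(c_4) = f(-1.536875) = 1.431470
  f(a) × f(c) < 0, new interval: [-1.738750, -1.536875]
Iteration 5:
  c_5 = (-1.738750 + (-1.536875))/2 = -1.637812
  f(c_5) = f(-1.637812) = 0.110644
  f(a) × f(c) < 0, new interval: [-1.738750, -1.637812]
Iteration 6:
  c_6 = (-1.738750 + (-1.637812))/2 = -1.688281
  f(c_6) = f(-1.688281) = -0.609853
  f(a) × f(c) ≥ 0, new interval: [-1.688281, -1.637812]
Iteration 7:
  c_7 = (-1.688281 + (-1.637812))/2 = -1.663047
  f(c_7) = f(-1.663047) = -0.244517
  f(a) × f(c) ≥ 0, new interval: [-1.663047, -1.637812]

After 7 iteration(s), the approximation is c_7 = -1.663047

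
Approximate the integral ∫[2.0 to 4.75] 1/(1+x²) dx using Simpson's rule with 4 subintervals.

f(x) = 1/(1+x²)
a = 2.0, b = 4.75, n = 4
h = (b - a)/n = 0.687500

Simpson's rule: (h/3)[f(x₀) + 4f(x₁) + 2f(x₂) + ... + f(xₙ)]

x_0 = 2.0000, f(x_0) = 0.200000, coefficient = 1
x_1 = 2.6875, f(x_1) = 0.121615, coefficient = 4
x_2 = 3.3750, f(x_2) = 0.080706, coefficient = 2
x_3 = 4.0625, f(x_3) = 0.057130, coefficient = 4
x_4 = 4.7500, f(x_4) = 0.042440, coefficient = 1

I ≈ (0.687500/3) × 1.118834 = 0.256399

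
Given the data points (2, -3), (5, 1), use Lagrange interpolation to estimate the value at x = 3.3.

Lagrange interpolation formula:
P(x) = Σ yᵢ × Lᵢ(x)
where Lᵢ(x) = Π_{j≠i} (x - xⱼ)/(xᵢ - xⱼ)

L_0(3.3) = (3.3 - 5)/(2 - 5) = 0.566667
L_1(3.3) = (3.3 - 2)/(5 - 2) = 0.433333

P(3.3) = (-3)×L_0(3.3) + 1×L_1(3.3)
P(3.3) = -1.266667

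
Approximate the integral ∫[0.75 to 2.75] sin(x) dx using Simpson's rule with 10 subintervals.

f(x) = sin(x)
a = 0.75, b = 2.75, n = 10
h = (b - a)/n = 0.200000

Simpson's rule: (h/3)[f(x₀) + 4f(x₁) + 2f(x₂) + ... + f(xₙ)]

x_0 = 0.7500, f(x_0) = 0.681639, coefficient = 1
x_1 = 0.9500, f(x_1) = 0.813416, coefficient = 4
x_2 = 1.1500, f(x_2) = 0.912764, coefficient = 2
x_3 = 1.3500, f(x_3) = 0.975723, coefficient = 4
x_4 = 1.5500, f(x_4) = 0.999784, coefficient = 2
x_5 = 1.7500, f(x_5) = 0.983986, coefficient = 4
x_6 = 1.9500, f(x_6) = 0.928960, coefficient = 2
x_7 = 2.1500, f(x_7) = 0.836899, coefficient = 4
x_8 = 2.3500, f(x_8) = 0.711473, coefficient = 2
x_9 = 2.5500, f(x_9) = 0.557684, coefficient = 4
x_10 = 2.7500, f(x_10) = 0.381661, coefficient = 1

I ≈ (0.200000/3) × 24.840091 = 1.656006
Exact value: 1.655991
Error: 0.000015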